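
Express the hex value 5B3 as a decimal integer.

Expand by place value (powers of 16):
Digit values: B = 11
5B3 = 5 × 16^2 + 11 × 16^1 + 3 × 16^0
= 5 × 256 + 11 × 16 + 3 × 1
= 1280 + 176 + 3
= 1459



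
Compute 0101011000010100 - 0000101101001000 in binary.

Method 1 - Direct subtraction (column by column from the right: bit − bit − borrow-in; if negative, add 2 and borrow 1 from the next column):
borrow: 0001011110010000
        0101011000010100
-       0000101101001000
------------------------
        0100101011001100

Method 2 - Add two's complement:
Two's complement of 0000101101001000: invert → 1111010010110111, add 1 → 1111010010111000
  0101011000010100
+ 1111010010111000
------------------
 10100101011001100  (end carry out of the top bit = 1)
Discarding the end carry: 0100101011001100
Decimal check:
  0101011000010100 = 16384 + 4096 + 1024 + 512 + 16 + 4 = 22036
  0000101101001000 = 2048 + 512 + 256 + 64 + 8 = 2888
  22036 - 2888 = 19148, and 0100101011001100 = 16384 + 2048 + 512 + 128 + 64 + 8 + 4 = 19148 ✓



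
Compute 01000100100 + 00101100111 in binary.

Add column by column from the right: bit + bit + carry-in; write the sum mod 2, carry 1 when the sum is 2 or 3.
carry:  00011001000
        01000100100
+       00101100111
-------------------
       001110001011
(the carry out of the leftmost column, 0, becomes the leading bit)
Decimal check:
  01000100100 = 512 + 32 + 4 = 548
  00101100111 = 256 + 64 + 32 + 4 + 2 + 1 = 359
  548 + 359 = 907, and 001110001011 = 512 + 256 + 128 + 8 + 2 + 1 = 907 ✓



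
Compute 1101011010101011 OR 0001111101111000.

OR: 1 when either bit is 1
  1101011010101011
| 0001111101111000
------------------
  1101111111111011
Decimal: 54955 | 8056 = 57339



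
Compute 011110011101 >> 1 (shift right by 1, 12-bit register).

Original: 011110011101 (decimal 1949)
Shift right by 1 position
Drop the 1 low bit; fill with zero on the left
Result: 001111001110 (decimal 974)
Equivalent: 1949 >> 1 = 1949 ÷ 2^1 = 974



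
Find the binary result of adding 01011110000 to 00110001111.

Add column by column from the right: bit + bit + carry-in; write the sum mod 2, carry 1 when the sum is 2 or 3.
carry:  11100000000
        01011110000
+       00110001111
-------------------
       010001111111
(the carry out of the leftmost column, 0, becomes the leading bit)
Decimal check:
  01011110000 = 512 + 128 + 64 + 32 + 16 = 752
  00110001111 = 256 + 128 + 8 + 4 + 2 + 1 = 399
  752 + 399 = 1151, and 010001111111 = 1024 + 64 + 32 + 16 + 8 + 4 + 2 + 1 = 1151 ✓



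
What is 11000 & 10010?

AND: 1 only when both bits are 1
  11000
& 10010
-------
  10000
Decimal: 24 & 18 = 16



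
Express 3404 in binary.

Using repeated division by 2:
3404 ÷ 2 = 1702 remainder 0
1702 ÷ 2 = 851 remainder 0
851 ÷ 2 = 425 remainder 1
425 ÷ 2 = 212 remainder 1
212 ÷ 2 = 106 remainder 0
106 ÷ 2 = 53 remainder 0
53 ÷ 2 = 26 remainder 1
26 ÷ 2 = 13 remainder 0
13 ÷ 2 = 6 remainder 1
6 ÷ 2 = 3 remainder 0
3 ÷ 2 = 1 remainder 1
1 ÷ 2 = 0 remainder 1
Reading remainders bottom to top: 110101001100



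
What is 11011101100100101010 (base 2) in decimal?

Sum of powers of 2 for each 1-bit:
2^1 + 2^3 + 2^5 + 2^8 + 2^11 + 2^12 + 2^14 + 2^15 + 2^16 + 2^18 + 2^19
= 2 + 8 + 32 + 256 + 2048 + 4096 + 16384 + 32768 + 65536 + 262144 + 524288
= 907562



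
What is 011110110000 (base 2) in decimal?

Sum of powers of 2 for each 1-bit:
2^4 + 2^5 + 2^7 + 2^8 + 2^9 + 2^10
= 16 + 32 + 128 + 256 + 512 + 1024
= 1968



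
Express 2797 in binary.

Using repeated division by 2:
2797 ÷ 2 = 1398 remainder 1
1398 ÷ 2 = 699 remainder 0
699 ÷ 2 = 349 remainder 1
349 ÷ 2 = 174 remainder 1
174 ÷ 2 = 87 remainder 0
87 ÷ 2 = 43 remainder 1
43 ÷ 2 = 21 remainder 1
21 ÷ 2 = 10 remainder 1
10 ÷ 2 = 5 remainder 0
5 ÷ 2 = 2 remainder 1
2 ÷ 2 = 1 remainder 0
1 ÷ 2 = 0 remainder 1
Reading remainders bottom to top: 101011101101



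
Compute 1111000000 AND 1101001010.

AND: 1 only when both bits are 1
  1111000000
& 1101001010
------------
  1101000000
Decimal: 960 & 842 = 832



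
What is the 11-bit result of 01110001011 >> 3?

Original: 01110001011 (decimal 907)
Shift right by 3 positions
Drop the 3 low bits; fill with zeros on the left
Result: 00001110001 (decimal 113)
Equivalent: 907 >> 3 = 907 ÷ 2^3 = 113



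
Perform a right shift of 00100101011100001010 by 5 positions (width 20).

Original: 00100101011100001010 (decimal 153354)
Shift right by 5 positions
Drop the 5 low bits; fill with zeros on the left
Result: 00000001001010111000 (decimal 4792)
Equivalent: 153354 >> 5 = 153354 ÷ 2^5 = 4792



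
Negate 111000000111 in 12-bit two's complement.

Original (sign bit 1, negative): 111000000111
Step 1 - Invert all bits: 000111111000
Step 2 - Add 1: 000111111001
Verification: 111000000111 + 000111111001 = 1000000000000; discarding the end carry (carry out of the top bit) leaves the 12-bit value 000000000000, as required for x + (-x)



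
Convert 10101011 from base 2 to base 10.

Sum of powers of 2 for each 1-bit:
2^0 + 2^1 + 2^3 + 2^5 + 2^7
= 1 + 2 + 8 + 32 + 128
= 171



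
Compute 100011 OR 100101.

OR: 1 when either bit is 1
  100011
| 100101
--------
  100111
Decimal: 35 | 37 = 39



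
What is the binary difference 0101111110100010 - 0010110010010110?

Method 1 - Direct subtraction (column by column from the right: bit − bit − borrow-in; if negative, add 2 and borrow 1 from the next column):
borrow: 0100000000111000
        0101111110100010
-       0010110010010110
------------------------
        0011001100001100

Method 2 - Add two's complement:
Two's complement of 0010110010010110: invert → 1101001101101001, add 1 → 1101001101101010
  0101111110100010
+ 1101001101101010
------------------
 10011001100001100  (end carry out of the top bit = 1)
Discarding the end carry: 0011001100001100
Decimal check:
  0101111110100010 = 16384 + 4096 + 2048 + 1024 + 512 + 256 + 128 + 32 + 2 = 24482
  0010110010010110 = 8192 + 2048 + 1024 + 128 + 16 + 4 + 2 = 11414
  24482 - 11414 = 13068, and 0011001100001100 = 8192 + 4096 + 512 + 256 + 8 + 4 = 13068 ✓



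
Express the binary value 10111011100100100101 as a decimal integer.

Sum of powers of 2 for each 1-bit:
2^0 + 2^2 + 2^5 + 2^8 + 2^11 + 2^12 + 2^13 + 2^15 + 2^16 + 2^17 + 2^19
= 1 + 4 + 32 + 256 + 2048 + 4096 + 8192 + 32768 + 65536 + 131072 + 524288
= 768293



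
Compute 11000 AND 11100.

AND: 1 only when both bits are 1
  11000
& 11100
-------
  11000
Decimal: 24 & 28 = 24



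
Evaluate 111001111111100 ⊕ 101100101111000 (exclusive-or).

XOR: 1 when bits differ
  111001111111100
^ 101100101111000
-----------------
  010101010000100
Decimal: 29692 ^ 22904 = 10884



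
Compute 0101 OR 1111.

OR: 1 when either bit is 1
  0101
| 1111
------
  1111
Decimal: 5 | 15 = 15



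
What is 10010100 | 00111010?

OR: 1 when either bit is 1
  10010100
| 00111010
----------
  10111110
Decimal: 148 | 58 = 190



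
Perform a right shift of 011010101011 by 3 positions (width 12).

Original: 011010101011 (decimal 1707)
Shift right by 3 positions
Drop the 3 low bits; fill with zeros on the left
Result: 000011010101 (decimal 213)
Equivalent: 1707 >> 3 = 1707 ÷ 2^3 = 213



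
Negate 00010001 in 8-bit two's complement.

Original: 00010001
Step 1 - Invert all bits: 11101110
Step 2 - Add 1: 11101111
Verification: 00010001 + 11101111 = 100000000; discarding the end carry (carry out of the top bit) leaves the 8-bit value 00000000, as required for x + (-x)



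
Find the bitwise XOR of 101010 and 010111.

XOR: 1 when bits differ
  101010
^ 010111
--------
  111101
Decimal: 42 ^ 23 = 61



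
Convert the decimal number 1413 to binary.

Using repeated division by 2:
1413 ÷ 2 = 706 remainder 1
706 ÷ 2 = 353 remainder 0
353 ÷ 2 = 176 remainder 1
176 ÷ 2 = 88 remainder 0
88 ÷ 2 = 44 remainder 0
44 ÷ 2 = 22 remainder 0
22 ÷ 2 = 11 remainder 0
11 ÷ 2 = 5 remainder 1
5 ÷ 2 = 2 remainder 1
2 ÷ 2 = 1 remainder 0
1 ÷ 2 = 0 remainder 1
Reading remainders bottom to top: 10110000101



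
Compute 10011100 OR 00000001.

OR: 1 when either bit is 1
  10011100
| 00000001
----------
  10011101
Decimal: 156 | 1 = 157



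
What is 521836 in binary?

Using repeated division by 2:
521836 ÷ 2 = 260918 remainder 0
260918 ÷ 2 = 130459 remainder 0
130459 ÷ 2 = 65229 remainder 1
65229 ÷ 2 = 32614 remainder 1
32614 ÷ 2 = 16307 remainder 0
16307 ÷ 2 = 8153 remainder 1
8153 ÷ 2 = 4076 remainder 1
4076 ÷ 2 = 2038 remainder 0
2038 ÷ 2 = 1019 remainder 0
1019 ÷ 2 = 509 remainder 1
509 ÷ 2 = 254 remainder 1
254 ÷ 2 = 127 remainder 0
127 ÷ 2 = 63 remainder 1
63 ÷ 2 = 31 remainder 1
31 ÷ 2 = 15 remainder 1
15 ÷ 2 = 7 remainder 1
7 ÷ 2 = 3 remainder 1
3 ÷ 2 = 1 remainder 1
1 ÷ 2 = 0 remainder 1
Reading remainders bottom to top: 1111111011001101100



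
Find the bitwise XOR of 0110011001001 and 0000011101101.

XOR: 1 when bits differ
  0110011001001
^ 0000011101101
---------------
  0110000100100
Decimal: 3273 ^ 237 = 3108



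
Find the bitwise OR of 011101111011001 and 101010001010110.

OR: 1 when either bit is 1
  011101111011001
| 101010001010110
-----------------
  111111111011111
Decimal: 15321 | 21590 = 32735



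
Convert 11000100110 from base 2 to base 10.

Sum of powers of 2 for each 1-bit:
2^1 + 2^2 + 2^5 + 2^9 + 2^10
= 2 + 4 + 32 + 512 + 1024
= 1574



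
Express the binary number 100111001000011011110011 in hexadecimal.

Group into 4-bit nibbles from right:
  1001 = 9
  1100 = C
  1000 = 8
  0110 = 6
  1111 = F
  0011 = 3
Result: 9C86F3



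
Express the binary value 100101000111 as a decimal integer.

Sum of powers of 2 for each 1-bit:
2^0 + 2^1 + 2^2 + 2^6 + 2^8 + 2^11
= 1 + 2 + 4 + 64 + 256 + 2048
= 2375



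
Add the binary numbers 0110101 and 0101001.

Add column by column from the right: bit + bit + carry-in; write the sum mod 2, carry 1 when the sum is 2 or 3.
carry:  1000010
        0110101
+       0101001
---------------
       01011110
(the carry out of the leftmost column, 0, becomes the leading bit)
Decimal check:
  0110101 = 32 + 16 + 4 + 1 = 53
  0101001 = 32 + 8 + 1 = 41
  53 + 41 = 94, and 01011110 = 64 + 16 + 8 + 4 + 2 = 94 ✓



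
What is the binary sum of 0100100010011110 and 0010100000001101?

Add column by column from the right: bit + bit + carry-in; write the sum mod 2, carry 1 when the sum is 2 or 3.
carry:  0001000000111000
        0100100010011110
+       0010100000001101
------------------------
       00111000010101011
(the carry out of the leftmost column, 0, becomes the leading bit)
Decimal check:
  0100100010011110 = 16384 + 2048 + 128 + 16 + 8 + 4 + 2 = 18590
  0010100000001101 = 8192 + 2048 + 8 + 4 + 1 = 10253
  18590 + 10253 = 28843, and 00111000010101011 = 16384 + 8192 + 4096 + 128 + 32 + 8 + 2 + 1 = 28843 ✓



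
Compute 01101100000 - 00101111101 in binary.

Method 1 - Direct subtraction (column by column from the right: bit − bit − borrow-in; if negative, add 2 and borrow 1 from the next column):
borrow: 01111111110
        01101100000
-       00101111101
-------------------
        00111100011

Method 2 - Add two's complement:
Two's complement of 00101111101: invert → 11010000010, add 1 → 11010000011
  01101100000
+ 11010000011
-------------
 100111100011  (end carry out of the top bit = 1)
Discarding the end carry: 00111100011
Decimal check:
  01101100000 = 512 + 256 + 64 + 32 = 864
  00101111101 = 256 + 64 + 32 + 16 + 8 + 4 + 1 = 381
  864 - 381 = 483, and 00111100011 = 256 + 128 + 64 + 32 + 2 + 1 = 483 ✓



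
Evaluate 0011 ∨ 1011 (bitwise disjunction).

OR: 1 when either bit is 1
  0011
| 1011
------
  1011
Decimal: 3 | 11 = 11



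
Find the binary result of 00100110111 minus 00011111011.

Method 1 - Direct subtraction (column by column from the right: bit − bit − borrow-in; if negative, add 2 and borrow 1 from the next column):
borrow: 00111110000
        00100110111
-       00011111011
-------------------
        00000111100

Method 2 - Add two's complement:
Two's complement of 00011111011: invert → 11100000100, add 1 → 11100000101
  00100110111
+ 11100000101
-------------
 100000111100  (end carry out of the top bit = 1)
Discarding the end carry: 00000111100
Decimal check:
  00100110111 = 256 + 32 + 16 + 4 + 2 + 1 = 311
  00011111011 = 128 + 64 + 32 + 16 + 8 + 2 + 1 = 251
  311 - 251 = 60, and 00000111100 = 32 + 16 + 8 + 4 = 60 ✓



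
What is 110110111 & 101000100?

AND: 1 only when both bits are 1
  110110111
& 101000100
-----------
  100000100
Decimal: 439 & 324 = 260



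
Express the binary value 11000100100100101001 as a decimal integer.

Sum of powers of 2 for each 1-bit:
2^0 + 2^3 + 2^5 + 2^8 + 2^11 + 2^14 + 2^18 + 2^19
= 1 + 8 + 32 + 256 + 2048 + 16384 + 262144 + 524288
= 805161



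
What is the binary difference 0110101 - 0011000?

Method 1 - Direct subtraction (column by column from the right: bit − bit − borrow-in; if negative, add 2 and borrow 1 from the next column):
borrow: 0110000
        0110101
-       0011000
---------------
        0011101

Method 2 - Add two's complement:
Two's complement of 0011000: invert → 1100111, add 1 → 1101000
  0110101
+ 1101000
---------
 10011101  (end carry out of the top bit = 1)
Discarding the end carry: 0011101
Decimal check:
  0110101 = 32 + 16 + 4 + 1 = 53
  0011000 = 16 + 8 = 24
  53 - 24 = 29, and 0011101 = 16 + 8 + 4 + 1 = 29 ✓



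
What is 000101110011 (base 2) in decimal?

Sum of powers of 2 for each 1-bit:
2^0 + 2^1 + 2^4 + 2^5 + 2^6 + 2^8
= 1 + 2 + 16 + 32 + 64 + 256
= 371



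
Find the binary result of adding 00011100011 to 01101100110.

Add column by column from the right: bit + bit + carry-in; write the sum mod 2, carry 1 when the sum is 2 or 3.
carry:  11111001100
        00011100011
+       01101100110
-------------------
       010001001001
(the carry out of the leftmost column, 0, becomes the leading bit)
Decimal check:
  00011100011 = 128 + 64 + 32 + 2 + 1 = 227
  01101100110 = 512 + 256 + 64 + 32 + 4 + 2 = 870
  227 + 870 = 1097, and 010001001001 = 1024 + 64 + 8 + 1 = 1097 ✓



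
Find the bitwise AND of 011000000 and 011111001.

AND: 1 only when both bits are 1
  011000000
& 011111001
-----------
  011000000
Decimal: 192 & 249 = 192



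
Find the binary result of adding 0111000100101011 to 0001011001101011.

Add column by column from the right: bit + bit + carry-in; write the sum mod 2, carry 1 when the sum is 2 or 3.
carry:  1110000011010110
        0111000100101011
+       0001011001101011
------------------------
       01000011110010110
(the carry out of the leftmost column, 0, becomes the leading bit)
Decimal check:
  0111000100101011 = 16384 + 8192 + 4096 + 256 + 32 + 8 + 2 + 1 = 28971
  0001011001101011 = 4096 + 1024 + 512 + 64 + 32 + 8 + 2 + 1 = 5739
  28971 + 5739 = 34710, and 01000011110010110 = 32768 + 1024 + 512 + 256 + 128 + 16 + 4 + 2 = 34710 ✓



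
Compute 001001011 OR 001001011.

OR: 1 when either bit is 1
  001001011
| 001001011
-----------
  001001011
Decimal: 75 | 75 = 75



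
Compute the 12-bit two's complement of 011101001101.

Original: 011101001101
Step 1 - Invert all bits: 100010110010
Step 2 - Add 1: 100010110011
Verification: 011101001101 + 100010110011 = 1000000000000; discarding the end carry (carry out of the top bit) leaves the 12-bit value 000000000000, as required for x + (-x)



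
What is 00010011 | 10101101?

OR: 1 when either bit is 1
  00010011
| 10101101
----------
  10111111
Decimal: 19 | 173 = 191



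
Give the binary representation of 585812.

Using repeated division by 2:
585812 ÷ 2 = 292906 remainder 0
292906 ÷ 2 = 146453 remainder 0
146453 ÷ 2 = 73226 remainder 1
73226 ÷ 2 = 36613 remainder 0
36613 ÷ 2 = 18306 remainder 1
18306 ÷ 2 = 9153 remainder 0
9153 ÷ 2 = 4576 remainder 1
4576 ÷ 2 = 2288 remainder 0
2288 ÷ 2 = 1144 remainder 0
1144 ÷ 2 = 572 remainder 0
572 ÷ 2 = 286 remainder 0
286 ÷ 2 = 143 remainder 0
143 ÷ 2 = 71 remainder 1
71 ÷ 2 = 35 remainder 1
35 ÷ 2 = 17 remainder 1
17 ÷ 2 = 8 remainder 1
8 ÷ 2 = 4 remainder 0
4 ÷ 2 = 2 remainder 0
2 ÷ 2 = 1 remainder 0
1 ÷ 2 = 0 remainder 1
Reading remainders bottom to top: 10001111000001010100



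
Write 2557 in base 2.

Using repeated division by 2:
2557 ÷ 2 = 1278 remainder 1
1278 ÷ 2 = 639 remainder 0
639 ÷ 2 = 319 remainder 1
319 ÷ 2 = 159 remainder 1
159 ÷ 2 = 79 remainder 1
79 ÷ 2 = 39 remainder 1
39 ÷ 2 = 19 remainder 1
19 ÷ 2 = 9 remainder 1
9 ÷ 2 = 4 remainder 1
4 ÷ 2 = 2 remainder 0
2 ÷ 2 = 1 remainder 0
1 ÷ 2 = 0 remainder 1
Reading remainders bottom to top: 100111111101



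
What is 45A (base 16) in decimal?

Expand by place value (powers of 16):
Digit values: A = 10
45A = 4 × 16^2 + 5 × 16^1 + 10 × 16^0
= 4 × 256 + 5 × 16 + 10 × 1
= 1024 + 80 + 10
= 1114



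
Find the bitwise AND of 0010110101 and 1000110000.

AND: 1 only when both bits are 1
  0010110101
& 1000110000
------------
  0000110000
Decimal: 181 & 560 = 48



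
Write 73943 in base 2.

Using repeated division by 2:
73943 ÷ 2 = 36971 remainder 1
36971 ÷ 2 = 18485 remainder 1
18485 ÷ 2 = 9242 remainder 1
9242 ÷ 2 = 4621 remainder 0
4621 ÷ 2 = 2310 remainder 1
2310 ÷ 2 = 1155 remainder 0
1155 ÷ 2 = 577 remainder 1
577 ÷ 2 = 288 remainder 1
288 ÷ 2 = 144 remainder 0
144 ÷ 2 = 72 remainder 0
72 ÷ 2 = 36 remainder 0
36 ÷ 2 = 18 remainder 0
18 ÷ 2 = 9 remainder 0
9 ÷ 2 = 4 remainder 1
4 ÷ 2 = 2 remainder 0
2 ÷ 2 = 1 remainder 0
1 ÷ 2 = 0 remainder 1
Reading remainders bottom to top: 10010000011010111



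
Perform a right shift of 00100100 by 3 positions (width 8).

Original: 00100100 (decimal 36)
Shift right by 3 positions
Drop the 3 low bits; fill with zeros on the left
Result: 00000100 (decimal 4)
Equivalent: 36 >> 3 = 36 ÷ 2^3 = 4



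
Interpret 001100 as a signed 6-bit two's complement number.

Binary: 001100
Sign bit: 0 (non-negative)
Read directly as an unsigned value:
001100 = 8 + 4 = 12
Value: 12



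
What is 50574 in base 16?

Using repeated division by 16 (digits 10–15 are A–F):
50574 ÷ 16 = 3160 remainder 14 (E)
3160 ÷ 16 = 197 remainder 8
197 ÷ 16 = 12 remainder 5
12 ÷ 16 = 0 remainder 12 (C)
Reading remainders bottom to top: C58E



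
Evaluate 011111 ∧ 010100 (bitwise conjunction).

AND: 1 only when both bits are 1
  011111
& 010100
--------
  010100
Decimal: 31 & 20 = 20



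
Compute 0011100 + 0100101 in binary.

Add column by column from the right: bit + bit + carry-in; write the sum mod 2, carry 1 when the sum is 2 or 3.
carry:  1111000
        0011100
+       0100101
---------------
       01000001
(the carry out of the leftmost column, 0, becomes the leading bit)
Decimal check:
  0011100 = 16 + 8 + 4 = 28
  0100101 = 32 + 4 + 1 = 37
  28 + 37 = 65, and 01000001 = 64 + 1 = 65 ✓



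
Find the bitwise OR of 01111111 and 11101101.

OR: 1 when either bit is 1
  01111111
| 11101101
----------
  11111111
Decimal: 127 | 237 = 255



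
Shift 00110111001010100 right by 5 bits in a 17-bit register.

Original: 00110111001010100 (decimal 28244)
Shift right by 5 positions
Drop the 5 low bits; fill with zeros on the left
Result: 00000001101110010 (decimal 882)
Equivalent: 28244 >> 5 = 28244 ÷ 2^5 = 882



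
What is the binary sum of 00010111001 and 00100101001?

Add column by column from the right: bit + bit + carry-in; write the sum mod 2, carry 1 when the sum is 2 or 3.
carry:  00001110010
        00010111001
+       00100101001
-------------------
       000111100010
(the carry out of the leftmost column, 0, becomes the leading bit)
Decimal check:
  00010111001 = 128 + 32 + 16 + 8 + 1 = 185
  00100101001 = 256 + 32 + 8 + 1 = 297
  185 + 297 = 482, and 000111100010 = 256 + 128 + 64 + 32 + 2 = 482 ✓



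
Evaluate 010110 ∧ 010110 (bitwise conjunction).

AND: 1 only when both bits are 1
  010110
& 010110
--------
  010110
Decimal: 22 & 22 = 22



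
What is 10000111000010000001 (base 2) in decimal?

Sum of powers of 2 for each 1-bit:
2^0 + 2^7 + 2^12 + 2^13 + 2^14 + 2^19
= 1 + 128 + 4096 + 8192 + 16384 + 524288
= 553089



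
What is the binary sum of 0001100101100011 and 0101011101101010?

Add column by column from the right: bit + bit + carry-in; write the sum mod 2, carry 1 when the sum is 2 or 3.
carry:  0011111011000100
        0001100101100011
+       0101011101101010
------------------------
       00111000011001101
(the carry out of the leftmost column, 0, becomes the leading bit)
Decimal check:
  0001100101100011 = 4096 + 2048 + 256 + 64 + 32 + 2 + 1 = 6499
  0101011101101010 = 16384 + 4096 + 1024 + 512 + 256 + 64 + 32 + 8 + 2 = 22378
  6499 + 22378 = 28877, and 00111000011001101 = 16384 + 8192 + 4096 + 128 + 64 + 8 + 4 + 1 = 28877 ✓



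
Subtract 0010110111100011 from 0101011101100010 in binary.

Method 1 - Direct subtraction (column by column from the right: bit − bit − borrow-in; if negative, add 2 and borrow 1 from the next column):
borrow: 0101001111111110
        0101011101100010
-       0010110111100011
------------------------
        0010100101111111

Method 2 - Add two's complement:
Two's complement of 0010110111100011: invert → 1101001000011100, add 1 → 1101001000011101
  0101011101100010
+ 1101001000011101
------------------
 10010100101111111  (end carry out of the top bit = 1)
Discarding the end carry: 0010100101111111
Decimal check:
  0101011101100010 = 16384 + 4096 + 1024 + 512 + 256 + 64 + 32 + 2 = 22370
  0010110111100011 = 8192 + 2048 + 1024 + 256 + 128 + 64 + 32 + 2 + 1 = 11747
  22370 - 11747 = 10623, and 0010100101111111 = 8192 + 2048 + 256 + 64 + 32 + 16 + 8 + 4 + 2 + 1 = 10623 ✓



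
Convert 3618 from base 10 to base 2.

Using repeated division by 2:
3618 ÷ 2 = 1809 remainder 0
1809 ÷ 2 = 904 remainder 1
904 ÷ 2 = 452 remainder 0
452 ÷ 2 = 226 remainder 0
226 ÷ 2 = 113 remainder 0
113 ÷ 2 = 56 remainder 1
56 ÷ 2 = 28 remainder 0
28 ÷ 2 = 14 remainder 0
14 ÷ 2 = 7 remainder 0
7 ÷ 2 = 3 remainder 1
3 ÷ 2 = 1 remainder 1
1 ÷ 2 = 0 remainder 1
Reading remainders bottom to top: 111000100010



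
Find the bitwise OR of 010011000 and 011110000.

OR: 1 when either bit is 1
  010011000
| 011110000
-----------
  011111000
Decimal: 152 | 240 = 248



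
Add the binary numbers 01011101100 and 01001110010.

Add column by column from the right: bit + bit + carry-in; write the sum mod 2, carry 1 when the sum is 2 or 3.
carry:  10111000000
        01011101100
+       01001110010
-------------------
       010101011110
(the carry out of the leftmost column, 0, becomes the leading bit)
Decimal check:
  01011101100 = 512 + 128 + 64 + 32 + 8 + 4 = 748
  01001110010 = 512 + 64 + 32 + 16 + 2 = 626
  748 + 626 = 1374, and 010101011110 = 1024 + 256 + 64 + 16 + 8 + 4 + 2 = 1374 ✓



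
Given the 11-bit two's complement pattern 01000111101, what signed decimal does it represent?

Binary: 01000111101
Sign bit: 0 (non-negative)
Read directly as an unsigned value:
01000111101 = 512 + 32 + 16 + 8 + 4 + 1 = 573
Value: 573



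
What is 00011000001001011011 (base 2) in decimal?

Sum of powers of 2 for each 1-bit:
2^0 + 2^1 + 2^3 + 2^4 + 2^6 + 2^9 + 2^15 + 2^16
= 1 + 2 + 8 + 16 + 64 + 512 + 32768 + 65536
= 98907



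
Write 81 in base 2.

Using repeated division by 2:
81 ÷ 2 = 40 remainder 1
40 ÷ 2 = 20 remainder 0
20 ÷ 2 = 10 remainder 0
10 ÷ 2 = 5 remainder 0
5 ÷ 2 = 2 remainder 1
2 ÷ 2 = 1 remainder 0
1 ÷ 2 = 0 remainder 1
Reading remainders bottom to top: 1010001



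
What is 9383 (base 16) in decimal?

Expand by place value (powers of 16):
9383 = 9 × 16^3 + 3 × 16^2 + 8 × 16^1 + 3 × 16^0
= 9 × 4096 + 3 × 256 + 8 × 16 + 3 × 1
= 36864 + 768 + 128 + 3
= 37763



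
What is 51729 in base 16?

Using repeated division by 16 (digits 10–15 are A–F):
51729 ÷ 16 = 3233 remainder 1
3233 ÷ 16 = 202 remainder 1
202 ÷ 16 = 12 remainder 10 (A)
12 ÷ 16 = 0 remainder 12 (C)
Reading remainders bottom to top: CA11



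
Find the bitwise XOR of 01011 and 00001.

XOR: 1 when bits differ
  01011
^ 00001
-------
  01010
Decimal: 11 ^ 1 = 10



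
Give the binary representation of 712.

Using repeated division by 2:
712 ÷ 2 = 356 remainder 0
356 ÷ 2 = 178 remainder 0
178 ÷ 2 = 89 remainder 0
89 ÷ 2 = 44 remainder 1
44 ÷ 2 = 22 remainder 0
22 ÷ 2 = 11 remainder 0
11 ÷ 2 = 5 remainder 1
5 ÷ 2 = 2 remainder 1
2 ÷ 2 = 1 remainder 0
1 ÷ 2 = 0 remainder 1
Reading remainders bottom to top: 1011001000



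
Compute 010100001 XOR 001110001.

XOR: 1 when bits differ
  010100001
^ 001110001
-----------
  011010000
Decimal: 161 ^ 113 = 208



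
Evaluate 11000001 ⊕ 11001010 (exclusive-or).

XOR: 1 when bits differ
  11000001
^ 11001010
----------
  00001011
Decimal: 193 ^ 202 = 11



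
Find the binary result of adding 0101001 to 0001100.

Add column by column from the right: bit + bit + carry-in; write the sum mod 2, carry 1 when the sum is 2 or 3.
carry:  0010000
        0101001
+       0001100
---------------
       00110101
(the carry out of the leftmost column, 0, becomes the leading bit)
Decimal check:
  0101001 = 32 + 8 + 1 = 41
  0001100 = 8 + 4 = 12
  41 + 12 = 53, and 00110101 = 32 + 16 + 4 + 1 = 53 ✓



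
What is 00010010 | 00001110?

OR: 1 when either bit is 1
  00010010
| 00001110
----------
  00011110
Decimal: 18 | 14 = 30



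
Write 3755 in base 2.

Using repeated division by 2:
3755 ÷ 2 = 1877 remainder 1
1877 ÷ 2 = 938 remainder 1
938 ÷ 2 = 469 remainder 0
469 ÷ 2 = 234 remainder 1
234 ÷ 2 = 117 remainder 0
117 ÷ 2 = 58 remainder 1
58 ÷ 2 = 29 remainder 0
29 ÷ 2 = 14 remainder 1
14 ÷ 2 = 7 remainder 0
7 ÷ 2 = 3 remainder 1
3 ÷ 2 = 1 remainder 1
1 ÷ 2 = 0 remainder 1
Reading remainders bottom to top: 111010101011



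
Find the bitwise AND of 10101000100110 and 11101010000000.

AND: 1 only when both bits are 1
  10101000100110
& 11101010000000
----------------
  10101000000000
Decimal: 10790 & 14976 = 10752



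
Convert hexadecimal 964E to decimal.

Expand by place value (powers of 16):
Digit values: E = 14
964E = 9 × 16^3 + 6 × 16^2 + 4 × 16^1 + 14 × 16^0
= 9 × 4096 + 6 × 256 + 4 × 16 + 14 × 1
= 36864 + 1536 + 64 + 14
= 38478



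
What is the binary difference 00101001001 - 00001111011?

Method 1 - Direct subtraction (column by column from the right: bit − bit − borrow-in; if negative, add 2 and borrow 1 from the next column):
borrow: 00111111100
        00101001001
-       00001111011
-------------------
        00011001110

Method 2 - Add two's complement:
Two's complement of 00001111011: invert → 11110000100, add 1 → 11110000101
  00101001001
+ 11110000101
-------------
 100011001110  (end carry out of the top bit = 1)
Discarding the end carry: 00011001110
Decimal check:
  00101001001 = 256 + 64 + 8 + 1 = 329
  00001111011 = 64 + 32 + 16 + 8 + 2 + 1 = 123
  329 - 123 = 206, and 00011001110 = 128 + 64 + 8 + 4 + 2 = 206 ✓



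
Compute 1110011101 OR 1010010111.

OR: 1 when either bit is 1
  1110011101
| 1010010111
------------
  1110011111
Decimal: 925 | 663 = 927



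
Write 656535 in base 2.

Using repeated division by 2:
656535 ÷ 2 = 328267 remainder 1
328267 ÷ 2 = 164133 remainder 1
164133 ÷ 2 = 82066 remainder 1
82066 ÷ 2 = 41033 remainder 0
41033 ÷ 2 = 20516 remainder 1
20516 ÷ 2 = 10258 remainder 0
10258 ÷ 2 = 5129 remainder 0
5129 ÷ 2 = 2564 remainder 1
2564 ÷ 2 = 1282 remainder 0
1282 ÷ 2 = 641 remainder 0
641 ÷ 2 = 320 remainder 1
320 ÷ 2 = 160 remainder 0
160 ÷ 2 = 80 remainder 0
80 ÷ 2 = 40 remainder 0
40 ÷ 2 = 20 remainder 0
20 ÷ 2 = 10 remainder 0
10 ÷ 2 = 5 remainder 0
5 ÷ 2 = 2 remainder 1
2 ÷ 2 = 1 remainder 0
1 ÷ 2 = 0 remainder 1
Reading remainders bottom to top: 10100000010010010111



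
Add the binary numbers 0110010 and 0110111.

Add column by column from the right: bit + bit + carry-in; write the sum mod 2, carry 1 when the sum is 2 or 3.
carry:  1101100
        0110010
+       0110111
---------------
       01101001
(the carry out of the leftmost column, 0, becomes the leading bit)
Decimal check:
  0110010 = 32 + 16 + 2 = 50
  0110111 = 32 + 16 + 4 + 2 + 1 = 55
  50 + 55 = 105, and 01101001 = 64 + 32 + 8 + 1 = 105 ✓



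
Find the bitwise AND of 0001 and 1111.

AND: 1 only when both bits are 1
  0001
& 1111
------
  0001
Decimal: 1 & 15 = 1



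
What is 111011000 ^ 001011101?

XOR: 1 when bits differ
  111011000
^ 001011101
-----------
  110000101
Decimal: 472 ^ 93 = 389



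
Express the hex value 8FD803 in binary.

Convert each hex digit to 4 bits:
  8 = 1000
  F = 1111
  D = 1101
  8 = 1000
  0 = 0000
  3 = 0011
Concatenate: 100011111101100000000011



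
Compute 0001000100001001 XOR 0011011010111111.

XOR: 1 when bits differ
  0001000100001001
^ 0011011010111111
------------------
  0010011110110110
Decimal: 4361 ^ 14015 = 10166



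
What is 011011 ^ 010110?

XOR: 1 when bits differ
  011011
^ 010110
--------
  001101
Decimal: 27 ^ 22 = 13



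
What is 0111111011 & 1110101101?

AND: 1 only when both bits are 1
  0111111011
& 1110101101
------------
  0110101001
Decimal: 507 & 941 = 425



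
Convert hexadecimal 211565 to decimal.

Expand by place value (powers of 16):
211565 = 2 × 16^5 + 1 × 16^4 + 1 × 16^3 + 5 × 16^2 + 6 × 16^1 + 5 × 16^0
= 2 × 1048576 + 1 × 65536 + 1 × 4096 + 5 × 256 + 6 × 16 + 5 × 1
= 2097152 + 65536 + 4096 + 1280 + 96 + 5
= 2168165



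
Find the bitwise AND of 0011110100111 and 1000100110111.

AND: 1 only when both bits are 1
  0011110100111
& 1000100110111
---------------
  0000100100111
Decimal: 1959 & 4407 = 295



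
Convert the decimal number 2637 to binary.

Using repeated division by 2:
2637 ÷ 2 = 1318 remainder 1
1318 ÷ 2 = 659 remainder 0
659 ÷ 2 = 329 remainder 1
329 ÷ 2 = 164 remainder 1
164 ÷ 2 = 82 remainder 0
82 ÷ 2 = 41 remainder 0
41 ÷ 2 = 20 remainder 1
20 ÷ 2 = 10 remainder 0
10 ÷ 2 = 5 remainder 0
5 ÷ 2 = 2 remainder 1
2 ÷ 2 = 1 remainder 0
1 ÷ 2 = 0 remainder 1
Reading remainders bottom to top: 101001001101



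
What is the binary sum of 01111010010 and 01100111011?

Add column by column from the right: bit + bit + carry-in; write the sum mod 2, carry 1 when the sum is 2 or 3.
carry:  11111100100
        01111010010
+       01100111011
-------------------
       011100001101
(the carry out of the leftmost column, 0, becomes the leading bit)
Decimal check:
  01111010010 = 512 + 256 + 128 + 64 + 16 + 2 = 978
  01100111011 = 512 + 256 + 32 + 16 + 8 + 2 + 1 = 827
  978 + 827 = 1805, and 011100001101 = 1024 + 512 + 256 + 8 + 4 + 1 = 1805 ✓



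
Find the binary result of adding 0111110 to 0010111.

Add column by column from the right: bit + bit + carry-in; write the sum mod 2, carry 1 when the sum is 2 or 3.
carry:  1111100
        0111110
+       0010111
---------------
       01010101
(the carry out of the leftmost column, 0, becomes the leading bit)
Decimal check:
  0111110 = 32 + 16 + 8 + 4 + 2 = 62
  0010111 = 16 + 4 + 2 + 1 = 23
  62 + 23 = 85, and 01010101 = 64 + 16 + 4 + 1 = 85 ✓



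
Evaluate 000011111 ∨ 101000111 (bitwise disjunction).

OR: 1 when either bit is 1
  000011111
| 101000111
-----------
  101011111
Decimal: 31 | 327 = 351



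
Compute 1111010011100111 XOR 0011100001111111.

XOR: 1 when bits differ
  1111010011100111
^ 0011100001111111
------------------
  1100110010011000
Decimal: 62695 ^ 14463 = 52376



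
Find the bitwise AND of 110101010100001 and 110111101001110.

AND: 1 only when both bits are 1
  110101010100001
& 110111101001110
-----------------
  110101000000000
Decimal: 27297 & 28494 = 27136



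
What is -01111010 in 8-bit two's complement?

Original: 01111010
Step 1 - Invert all bits: 10000101
Step 2 - Add 1: 10000110
Verification: 01111010 + 10000110 = 100000000; discarding the end carry (carry out of the top bit) leaves the 8-bit value 00000000, as required for x + (-x)



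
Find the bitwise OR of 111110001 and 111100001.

OR: 1 when either bit is 1
  111110001
| 111100001
-----------
  111110001
Decimal: 497 | 481 = 497



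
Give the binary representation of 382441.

Using repeated division by 2:
382441 ÷ 2 = 191220 remainder 1
191220 ÷ 2 = 95610 remainder 0
95610 ÷ 2 = 47805 remainder 0
47805 ÷ 2 = 23902 remainder 1
23902 ÷ 2 = 11951 remainder 0
11951 ÷ 2 = 5975 remainder 1
5975 ÷ 2 = 2987 remainder 1
2987 ÷ 2 = 1493 remainder 1
1493 ÷ 2 = 746 remainder 1
746 ÷ 2 = 373 remainder 0
373 ÷ 2 = 186 remainder 1
186 ÷ 2 = 93 remainder 0
93 ÷ 2 = 46 remainder 1
46 ÷ 2 = 23 remainder 0
23 ÷ 2 = 11 remainder 1
11 ÷ 2 = 5 remainder 1
5 ÷ 2 = 2 remainder 1
2 ÷ 2 = 1 remainder 0
1 ÷ 2 = 0 remainder 1
Reading remainders bottom to top: 1011101010111101001



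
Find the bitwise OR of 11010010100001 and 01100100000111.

OR: 1 when either bit is 1
  11010010100001
| 01100100000111
----------------
  11110110100111
Decimal: 13473 | 6407 = 15783



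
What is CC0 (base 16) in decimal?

Expand by place value (powers of 16):
Digit values: C = 12
CC0 = 12 × 16^2 + 12 × 16^1 + 0 × 16^0
= 12 × 256 + 12 × 16 + 0 × 1
= 3072 + 192 + 0
= 3264



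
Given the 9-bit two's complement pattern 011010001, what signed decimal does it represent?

Binary: 011010001
Sign bit: 0 (non-negative)
Read directly as an unsigned value:
011010001 = 128 + 64 + 16 + 1 = 209
Value: 209



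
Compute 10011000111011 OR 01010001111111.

OR: 1 when either bit is 1
  10011000111011
| 01010001111111
----------------
  11011001111111
Decimal: 9787 | 5247 = 13951



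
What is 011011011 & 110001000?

AND: 1 only when both bits are 1
  011011011
& 110001000
-----------
  010001000
Decimal: 219 & 392 = 136



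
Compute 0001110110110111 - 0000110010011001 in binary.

Method 1 - Direct subtraction (column by column from the right: bit − bit − borrow-in; if negative, add 2 and borrow 1 from the next column):
borrow: 0000000000110000
        0001110110110111
-       0000110010011001
------------------------
        0001000100011110

Method 2 - Add two's complement:
Two's complement of 0000110010011001: invert → 1111001101100110, add 1 → 1111001101100111
  0001110110110111
+ 1111001101100111
------------------
 10001000100011110  (end carry out of the top bit = 1)
Discarding the end carry: 0001000100011110
Decimal check:
  0001110110110111 = 4096 + 2048 + 1024 + 256 + 128 + 32 + 16 + 4 + 2 + 1 = 7607
  0000110010011001 = 2048 + 1024 + 128 + 16 + 8 + 1 = 3225
  7607 - 3225 = 4382, and 0001000100011110 = 4096 + 256 + 16 + 8 + 4 + 2 = 4382 ✓



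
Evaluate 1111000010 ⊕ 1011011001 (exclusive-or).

XOR: 1 when bits differ
  1111000010
^ 1011011001
------------
  0100011011
Decimal: 962 ^ 729 = 283



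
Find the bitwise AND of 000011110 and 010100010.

AND: 1 only when both bits are 1
  000011110
& 010100010
-----------
  000000010
Decimal: 30 & 162 = 2



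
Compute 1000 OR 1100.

OR: 1 when either bit is 1
  1000
| 1100
------
  1100
Decimal: 8 | 12 = 12



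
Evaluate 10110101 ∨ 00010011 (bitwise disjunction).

OR: 1 when either bit is 1
  10110101
| 00010011
----------
  10110111
Decimal: 181 | 19 = 183



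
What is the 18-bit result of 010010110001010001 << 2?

Original: 010010110001010001 (decimal 76881)
Shift left by 2 positions
Append 2 zeros on the right and drop the 2 high bits that overflow the 18-bit width
Result: 001011000101000100 (decimal 45380)
Equivalent: 76881 << 2 = 76881 × 2^2 = 307524, truncated to 18 bits = 45380



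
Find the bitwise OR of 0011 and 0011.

OR: 1 when either bit is 1
  0011
| 0011
------
  0011
Decimal: 3 | 3 = 3



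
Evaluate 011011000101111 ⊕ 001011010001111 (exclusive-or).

XOR: 1 when bits differ
  011011000101111
^ 001011010001111
-----------------
  010000010100000
Decimal: 13871 ^ 5775 = 8352



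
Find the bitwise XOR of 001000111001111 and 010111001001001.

XOR: 1 when bits differ
  001000111001111
^ 010111001001001
-----------------
  011111110000110
Decimal: 4559 ^ 11849 = 16262



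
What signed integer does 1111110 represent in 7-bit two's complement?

Binary: 1111110
Sign bit: 1 (negative)
Invert: 0000001
Add 1:  0000010
Magnitude: 0000010 = 2
Value: -2



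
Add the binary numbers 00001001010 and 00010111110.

Add column by column from the right: bit + bit + carry-in; write the sum mod 2, carry 1 when the sum is 2 or 3.
carry:  00111111100
        00001001010
+       00010111110
-------------------
       000100001000
(the carry out of the leftmost column, 0, becomes the leading bit)
Decimal check:
  00001001010 = 64 + 8 + 2 = 74
  00010111110 = 128 + 32 + 16 + 8 + 4 + 2 = 190
  74 + 190 = 264, and 000100001000 = 256 + 8 = 264 ✓



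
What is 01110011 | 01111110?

OR: 1 when either bit is 1
  01110011
| 01111110
----------
  01111111
Decimal: 115 | 126 = 127



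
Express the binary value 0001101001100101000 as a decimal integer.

Sum of powers of 2 for each 1-bit:
2^3 + 2^5 + 2^8 + 2^9 + 2^12 + 2^14 + 2^15
= 8 + 32 + 256 + 512 + 4096 + 16384 + 32768
= 54056



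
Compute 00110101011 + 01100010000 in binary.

Add column by column from the right: bit + bit + carry-in; write the sum mod 2, carry 1 when the sum is 2 or 3.
carry:  11000000000
        00110101011
+       01100010000
-------------------
       010010111011
(the carry out of the leftmost column, 0, becomes the leading bit)
Decimal check:
  00110101011 = 256 + 128 + 32 + 8 + 2 + 1 = 427
  01100010000 = 512 + 256 + 16 = 784
  427 + 784 = 1211, and 010010111011 = 1024 + 128 + 32 + 16 + 8 + 2 + 1 = 1211 ✓



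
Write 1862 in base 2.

Using repeated division by 2:
1862 ÷ 2 = 931 remainder 0
931 ÷ 2 = 465 remainder 1
465 ÷ 2 = 232 remainder 1
232 ÷ 2 = 116 remainder 0
116 ÷ 2 = 58 remainder 0
58 ÷ 2 = 29 remainder 0
29 ÷ 2 = 14 remainder 1
14 ÷ 2 = 7 remainder 0
7 ÷ 2 = 3 remainder 1
3 ÷ 2 = 1 remainder 1
1 ÷ 2 = 0 remainder 1
Reading remainders bottom to top: 11101000110



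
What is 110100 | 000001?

OR: 1 when either bit is 1
  110100
| 000001
--------
  110101
Decimal: 52 | 1 = 53



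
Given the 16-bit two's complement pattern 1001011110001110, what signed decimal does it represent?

Binary: 1001011110001110
Sign bit: 1 (negative)
Invert: 0110100001110001
Add 1:  0110100001110010
Magnitude: 0110100001110010 = 16384 + 8192 + 2048 + 64 + 32 + 16 + 2 = 26738
Value: -26738



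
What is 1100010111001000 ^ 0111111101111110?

XOR: 1 when bits differ
  1100010111001000
^ 0111111101111110
------------------
  1011101010110110
Decimal: 50632 ^ 32638 = 47798



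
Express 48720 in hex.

Using repeated division by 16 (digits 10–15 are A–F):
48720 ÷ 16 = 3045 remainder 0
3045 ÷ 16 = 190 remainder 5
190 ÷ 16 = 11 remainder 14 (E)
11 ÷ 16 = 0 remainder 11 (B)
Reading remainders bottom to top: BE50



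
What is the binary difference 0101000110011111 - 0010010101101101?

Method 1 - Direct subtraction (column by column from the right: bit − bit − borrow-in; if negative, add 2 and borrow 1 from the next column):
borrow: 0101100011000000
        0101000110011111
-       0010010101101101
------------------------
        0010110000110010

Method 2 - Add two's complement:
Two's complement of 0010010101101101: invert → 1101101010010010, add 1 → 1101101010010011
  0101000110011111
+ 1101101010010011
------------------
 10010110000110010  (end carry out of the top bit = 1)
Discarding the end carry: 0010110000110010
Decimal check:
  0101000110011111 = 16384 + 4096 + 256 + 128 + 16 + 8 + 4 + 2 + 1 = 20895
  0010010101101101 = 8192 + 1024 + 256 + 64 + 32 + 8 + 4 + 1 = 9581
  20895 - 9581 = 11314, and 0010110000110010 = 8192 + 2048 + 1024 + 32 + 16 + 2 = 11314 ✓



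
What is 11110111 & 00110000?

AND: 1 only when both bits are 1
  11110111
& 00110000
----------
  00110000
Decimal: 247 & 48 = 48



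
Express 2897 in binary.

Using repeated division by 2:
2897 ÷ 2 = 1448 remainder 1
1448 ÷ 2 = 724 remainder 0
724 ÷ 2 = 362 remainder 0
362 ÷ 2 = 181 remainder 0
181 ÷ 2 = 90 remainder 1
90 ÷ 2 = 45 remainder 0
45 ÷ 2 = 22 remainder 1
22 ÷ 2 = 11 remainder 0
11 ÷ 2 = 5 remainder 1
5 ÷ 2 = 2 remainder 1
2 ÷ 2 = 1 remainder 0
1 ÷ 2 = 0 remainder 1
Reading remainders bottom to top: 101101010001

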